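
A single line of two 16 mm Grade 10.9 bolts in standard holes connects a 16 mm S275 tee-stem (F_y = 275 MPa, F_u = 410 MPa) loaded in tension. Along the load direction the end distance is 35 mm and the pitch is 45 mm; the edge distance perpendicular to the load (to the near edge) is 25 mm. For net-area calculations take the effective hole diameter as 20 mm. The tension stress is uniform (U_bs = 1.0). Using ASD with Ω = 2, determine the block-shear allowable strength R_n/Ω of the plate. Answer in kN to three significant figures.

Shear plane L_v = 35 + 1·45 = 80 mm; A_gv = 80 × 16 = 1280 mm².
A_nv = (80 − 1.5·20) × 16 = 800 mm².
A_nt = (25 − 0.5·20) × 16 = 240 mm².
0.6 F_u A_nv = 196.8 kN; 0.6 F_y A_gv = 211.2 kN → shear rupture governs the shear term.
R_n = 196.8 + 1.0 × 410 × 240 / 1000 = 295.2 kN.
Allowable strength R_n/Ω = 295.2 / 2 = 148 kN.

148 kN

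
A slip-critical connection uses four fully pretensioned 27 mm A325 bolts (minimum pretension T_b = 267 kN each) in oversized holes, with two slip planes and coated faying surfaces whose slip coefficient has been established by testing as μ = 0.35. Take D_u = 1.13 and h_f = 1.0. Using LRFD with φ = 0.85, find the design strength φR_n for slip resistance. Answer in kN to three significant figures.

R_n = μ · D_u · h_f · T_b · n_s · n_b = 0.35 × 1.13 × 1.0 × 267 × 2 × 4 = 844.8 kN.
Design strength φR_n = 0.85 × 844.8 = 718 kN.

718 kN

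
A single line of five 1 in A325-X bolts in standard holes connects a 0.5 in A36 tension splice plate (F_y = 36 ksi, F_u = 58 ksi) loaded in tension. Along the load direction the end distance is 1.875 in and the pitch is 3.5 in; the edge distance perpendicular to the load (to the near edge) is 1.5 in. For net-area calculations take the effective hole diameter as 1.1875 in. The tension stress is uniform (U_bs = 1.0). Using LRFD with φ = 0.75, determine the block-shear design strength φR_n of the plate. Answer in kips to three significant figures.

148 kips

Shear plane L_v = 1.875 + 4·3.5 = 15.88 in; A_gv = 15.88 × 0.5 = 7.938 in².
A_nv = (15.88 − 4.5·1.1875) × 0.5 = 5.266 in².
A_nt = (1.5 − 0.5·1.1875) × 0.5 = 0.4531 in².
0.6 F_u A_nv = 183.2 kips; 0.6 F_y A_gv = 171.4 kips → shear yielding governs the shear term.
R_n = 171.4 + 1.0 × 58 × 0.4531 = 197.7 kips.
Design strength φR_n = 0.75 × 197.7 = 148 kips.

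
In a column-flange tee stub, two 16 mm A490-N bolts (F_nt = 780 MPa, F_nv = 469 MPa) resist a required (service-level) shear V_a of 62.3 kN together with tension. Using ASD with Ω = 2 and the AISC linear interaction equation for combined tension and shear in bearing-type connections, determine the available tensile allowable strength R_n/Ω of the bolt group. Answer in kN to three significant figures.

100 kN

A_b = π·16²/4 = 201.1 mm²; f_rv = 62.3 × 1000 / (2 × 201.1) = 154.9 MPa.
F'_nt = 1.3 F_nt − (Ω F_nt / F_nv) f_rv = 1.3·780 − (2·780/469)·154.9 = 498.7 MPa, capped at F_nt → F'_nt = 498.7 MPa.
R_n = F'_nt · A_b · n = 498.7 × 201.1 × 2 / 1000 = 200.5 kN.
Allowable strength R_n/Ω = 200.5 / 2 = 100 kN.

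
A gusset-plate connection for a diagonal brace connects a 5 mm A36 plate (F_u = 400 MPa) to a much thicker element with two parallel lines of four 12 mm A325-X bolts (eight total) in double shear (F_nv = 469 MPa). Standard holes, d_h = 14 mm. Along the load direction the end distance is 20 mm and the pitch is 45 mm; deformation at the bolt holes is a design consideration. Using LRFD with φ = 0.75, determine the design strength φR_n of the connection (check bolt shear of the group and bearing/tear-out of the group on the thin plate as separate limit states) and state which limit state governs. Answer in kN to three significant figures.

Bolt shear: A_b = π·12²/4 = 113.1 mm²; R_n = 469 × 113.1 × 8 × 2 / 1000 = 848.7 kN → 0.75 × 848.7 = 637 kN.
Bearing (1.2 l_c t F_u ≤ 2.4 d t F_u): upper limit = 2.4·12·5·400 / 1000 = 57.6 kN.
  Edge l_c = 20 − 14/2 = 13 → r_n = 31.2 kN; interior l_c = 45 − 14 = 31 → r_n = 57.6 kN.
  R_n,bearing = 2·31.2 + 6·57.6 = 408 kN → 0.75 × 408 = 306 kN.
Bearing governs: 306 kN.

306 kN (bearing governs)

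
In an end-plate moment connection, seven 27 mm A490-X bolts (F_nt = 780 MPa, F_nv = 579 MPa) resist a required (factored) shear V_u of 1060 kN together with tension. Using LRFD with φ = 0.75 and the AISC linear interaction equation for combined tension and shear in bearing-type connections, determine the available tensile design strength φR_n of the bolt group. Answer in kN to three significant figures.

1620 kN

A_b = π·27²/4 = 572.6 mm²; f_rv = 1060 × 1000 / (7 × 572.6) = 264.5 MPa.
F'_nt = 1.3 F_nt − (F_nt / φF_nv) f_rv = 1.3·780 − (780/(0.75·579))·264.5 = 538.9 MPa, capped at F_nt → F'_nt = 538.9 MPa.
R_n = F'_nt · A_b · n = 538.9 × 572.6 × 7 / 1000 = 2160 kN.
Design strength φR_n = 0.75 × 2160 = 1620 kN.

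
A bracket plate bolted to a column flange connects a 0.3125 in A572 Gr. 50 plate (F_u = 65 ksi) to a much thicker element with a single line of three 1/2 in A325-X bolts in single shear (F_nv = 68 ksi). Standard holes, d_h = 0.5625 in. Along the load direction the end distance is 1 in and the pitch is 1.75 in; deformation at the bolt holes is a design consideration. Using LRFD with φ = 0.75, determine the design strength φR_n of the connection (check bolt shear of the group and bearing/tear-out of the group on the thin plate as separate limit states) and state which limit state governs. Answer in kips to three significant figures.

30 kips (bolt shear governs)

Bolt shear: A_b = π·0.5²/4 = 0.1963 in²; R_n = 68 × 0.1963 × 3 × 1 = 40.06 kips → 0.75 × 40.06 = 30 kips.
Bearing (1.2 l_c t F_u ≤ 2.4 d t F_u): upper limit = 2.4·0.5·0.3125·65 = 24.38 kips.
  Edge l_c = 1 − 0.5625/2 = 0.7188 → r_n = 17.52 kips; interior l_c = 1.75 − 0.5625 = 1.188 → r_n = 24.38 kips.
  R_n,bearing = 1·17.52 + 2·24.38 = 66.27 kips → 0.75 × 66.27 = 49.7 kips.
Bolt shear governs: 30 kips.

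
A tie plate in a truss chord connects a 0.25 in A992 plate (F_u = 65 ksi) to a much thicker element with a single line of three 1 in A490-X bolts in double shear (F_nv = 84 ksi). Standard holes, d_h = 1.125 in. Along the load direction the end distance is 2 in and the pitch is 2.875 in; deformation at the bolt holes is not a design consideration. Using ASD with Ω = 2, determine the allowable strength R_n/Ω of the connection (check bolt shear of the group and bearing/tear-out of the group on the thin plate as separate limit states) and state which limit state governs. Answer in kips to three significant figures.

60.2 kips (bearing governs)

Bolt shear: A_b = π·1²/4 = 0.7854 in²; R_n = 84 × 0.7854 × 3 × 2 = 395.8 kips → 395.8 / 2 = 198 kips.
Bearing (1.5 l_c t F_u ≤ 3.0 d t F_u): upper limit = 3.0·1·0.25·65 = 48.75 kips.
  Edge l_c = 2 − 1.125/2 = 1.438 → r_n = 35.04 kips; interior l_c = 2.875 − 1.125 = 1.75 → r_n = 42.66 kips.
  R_n,bearing = 1·35.04 + 2·42.66 = 120.4 kips → 120.4 / 2 = 60.2 kips.
Bearing governs: 60.2 kips.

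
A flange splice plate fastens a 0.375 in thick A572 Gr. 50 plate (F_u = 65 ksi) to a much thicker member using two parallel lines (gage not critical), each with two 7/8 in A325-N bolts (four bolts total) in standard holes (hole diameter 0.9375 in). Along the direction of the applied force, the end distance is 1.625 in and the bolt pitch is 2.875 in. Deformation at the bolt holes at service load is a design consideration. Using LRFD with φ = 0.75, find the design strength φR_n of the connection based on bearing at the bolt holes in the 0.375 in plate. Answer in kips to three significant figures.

128 kips

Per bolt r_n = 1.2 l_c t F_u ≤ 2.4 d t F_u; upper limit = 2.4 × 0.875 × 0.375 × 65 = 51.19 kips.
Edge bolt: l_c = 1.625 − 0.9375/2 = 1.156 in → 1.2 × 1.156 × 0.375 × 65 = 33.82 → r_n = 33.82 kips.
Interior bolts: l_c = 2.875 − 0.9375 = 1.938 in → 1.2 × 1.938 × 0.375 × 65 = 56.67 → r_n = 51.19 kips.
R_n = 2 × 33.82 + 2 × 51.19 = 170 kips.
Design strength φR_n = 0.75 × 170 = 128 kips.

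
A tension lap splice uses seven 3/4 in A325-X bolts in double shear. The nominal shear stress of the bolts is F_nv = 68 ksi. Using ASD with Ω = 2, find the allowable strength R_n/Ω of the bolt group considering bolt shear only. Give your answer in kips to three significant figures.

A_b = π × 0.75² / 4 = 0.4418 in².
R_n = F_nv · A_b · n · n_s = 68 × 0.4418 × 7 × 2 = 420.6 kips.
Allowable strength R_n/Ω = 420.6 / 2 = 210 kips.

210 kips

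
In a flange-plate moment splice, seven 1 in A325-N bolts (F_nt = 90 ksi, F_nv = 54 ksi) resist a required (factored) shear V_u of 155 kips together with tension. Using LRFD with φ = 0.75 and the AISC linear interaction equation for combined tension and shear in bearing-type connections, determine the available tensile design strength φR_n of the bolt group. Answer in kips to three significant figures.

224 kips

A_b = π·1²/4 = 0.7854 in²; f_rv = 155 / (7 × 0.7854) = 28.19 ksi.
F'_nt = 1.3 F_nt − (F_nt / φF_nv) f_rv = 1.3·90 − (90/(0.75·54))·28.19 = 54.35 ksi, capped at F_nt → F'_nt = 54.35 ksi.
R_n = F'_nt · A_b · n = 54.35 × 0.7854 × 7 = 298.8 kips.
Design strength φR_n = 0.75 × 298.8 = 224 kips.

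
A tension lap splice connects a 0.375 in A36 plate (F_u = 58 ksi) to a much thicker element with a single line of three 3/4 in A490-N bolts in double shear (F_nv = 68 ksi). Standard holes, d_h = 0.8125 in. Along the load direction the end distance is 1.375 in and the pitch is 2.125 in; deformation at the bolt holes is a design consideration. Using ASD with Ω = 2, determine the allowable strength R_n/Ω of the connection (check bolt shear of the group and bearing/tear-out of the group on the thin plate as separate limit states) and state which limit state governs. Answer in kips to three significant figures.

46.9 kips (bearing governs)

Bolt shear: A_b = π·0.75²/4 = 0.4418 in²; R_n = 68 × 0.4418 × 3 × 2 = 180.2 kips → 180.2 / 2 = 90.1 kips.
Bearing (1.2 l_c t F_u ≤ 2.4 d t F_u): upper limit = 2.4·0.75·0.375·58 = 39.15 kips.
  Edge l_c = 1.375 − 0.8125/2 = 0.9688 → r_n = 25.28 kips; interior l_c = 2.125 − 0.8125 = 1.312 → r_n = 34.26 kips.
  R_n,bearing = 1·25.28 + 2·34.26 = 93.8 kips → 93.8 / 2 = 46.9 kips.
Bearing governs: 46.9 kips.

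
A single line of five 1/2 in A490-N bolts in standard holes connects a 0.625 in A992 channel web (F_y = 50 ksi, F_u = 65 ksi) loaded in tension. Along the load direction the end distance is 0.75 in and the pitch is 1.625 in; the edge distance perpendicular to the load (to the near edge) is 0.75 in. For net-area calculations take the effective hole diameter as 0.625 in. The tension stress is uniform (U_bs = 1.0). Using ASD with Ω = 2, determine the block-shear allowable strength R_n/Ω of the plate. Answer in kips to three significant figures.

Shear plane L_v = 0.75 + 4·1.625 = 7.25 in; A_gv = 7.25 × 0.625 = 4.531 in².
A_nv = (7.25 − 4.5·0.625) × 0.625 = 2.773 in².
A_nt = (0.75 − 0.5·0.625) × 0.625 = 0.2734 in².
0.6 F_u A_nv = 108.2 kips; 0.6 F_y A_gv = 135.9 kips → shear rupture governs the shear term.
R_n = 108.2 + 1.0 × 65 × 0.2734 = 125.9 kips.
Allowable strength R_n/Ω = 125.9 / 2 = 63 kips.

63 kips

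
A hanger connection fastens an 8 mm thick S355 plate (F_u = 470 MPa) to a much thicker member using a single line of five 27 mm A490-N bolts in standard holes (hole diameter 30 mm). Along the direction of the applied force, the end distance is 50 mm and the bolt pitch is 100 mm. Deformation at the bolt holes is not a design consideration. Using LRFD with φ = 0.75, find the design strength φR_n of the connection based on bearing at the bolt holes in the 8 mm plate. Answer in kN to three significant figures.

1060 kN

Per bolt r_n = 1.5 l_c t F_u ≤ 3.0 d t F_u; upper limit = 3.0 × 27 × 8 × 470 / 1000 = 304.6 kN.
Edge bolt: l_c = 50 − 30/2 = 35 mm → 1.5 × 35 × 8 × 470 / 1000 = 197.4 → r_n = 197.4 kN.
Interior bolts: l_c = 100 − 30 = 70 mm → 1.5 × 70 × 8 × 470 / 1000 = 394.8 → r_n = 304.6 kN.
R_n = 1 × 197.4 + 4 × 304.6 = 1416 kN.
Design strength φR_n = 0.75 × 1416 = 1060 kN.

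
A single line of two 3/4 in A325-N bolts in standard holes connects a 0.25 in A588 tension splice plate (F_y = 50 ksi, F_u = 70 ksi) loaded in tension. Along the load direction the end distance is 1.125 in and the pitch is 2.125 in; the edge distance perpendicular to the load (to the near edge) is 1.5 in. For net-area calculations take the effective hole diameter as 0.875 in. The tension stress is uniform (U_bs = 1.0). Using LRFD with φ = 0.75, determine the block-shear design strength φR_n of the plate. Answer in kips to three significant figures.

29.2 kips

Shear plane L_v = 1.125 + 1·2.125 = 3.25 in; A_gv = 3.25 × 0.25 = 0.8125 in².
A_nv = (3.25 − 1.5·0.875) × 0.25 = 0.4844 in².
A_nt = (1.5 − 0.5·0.875) × 0.25 = 0.2656 in².
0.6 F_u A_nv = 20.34 kips; 0.6 F_y A_gv = 24.38 kips → shear rupture governs the shear term.
R_n = 20.34 + 1.0 × 70 × 0.2656 = 38.94 kips.
Design strength φR_n = 0.75 × 38.94 = 29.2 kips.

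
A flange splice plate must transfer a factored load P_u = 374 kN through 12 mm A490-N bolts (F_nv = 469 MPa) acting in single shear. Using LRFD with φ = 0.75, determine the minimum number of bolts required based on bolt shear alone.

10 bolts

A_b = π·12²/4 = 113.1 mm².
Per-bolt design strength φR_n = 0.75 × 469 × 113.1 × 1 / 1000 = 39.78 kN.
n ≥ 374 / 39.78 = 9.401 → use 10 bolts.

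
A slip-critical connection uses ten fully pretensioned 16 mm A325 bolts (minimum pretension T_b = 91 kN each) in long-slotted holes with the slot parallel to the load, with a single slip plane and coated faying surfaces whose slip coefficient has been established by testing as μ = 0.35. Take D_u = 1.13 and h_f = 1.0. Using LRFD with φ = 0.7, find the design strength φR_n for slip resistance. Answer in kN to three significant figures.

252 kN

R_n = μ · D_u · h_f · T_b · n_s · n_b = 0.35 × 1.13 × 1.0 × 91 × 1 × 10 = 359.9 kN.
Design strength φR_n = 0.7 × 359.9 = 252 kN.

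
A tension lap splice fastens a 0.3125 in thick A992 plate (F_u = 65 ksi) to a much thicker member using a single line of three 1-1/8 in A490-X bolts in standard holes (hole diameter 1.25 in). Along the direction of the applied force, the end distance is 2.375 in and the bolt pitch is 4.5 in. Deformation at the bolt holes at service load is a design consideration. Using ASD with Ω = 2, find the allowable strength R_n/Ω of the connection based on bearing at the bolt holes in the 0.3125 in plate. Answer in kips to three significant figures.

76.2 kips

Per bolt r_n = 1.2 l_c t F_u ≤ 2.4 d t F_u; upper limit = 2.4 × 1.125 × 0.3125 × 65 = 54.84 kips.
Edge bolt: l_c = 2.375 − 1.25/2 = 1.75 in → 1.2 × 1.75 × 0.3125 × 65 = 42.66 → r_n = 42.66 kips.
Interior bolts: l_c = 4.5 − 1.25 = 3.25 in → 1.2 × 3.25 × 0.3125 × 65 = 79.22 → r_n = 54.84 kips.
R_n = 1 × 42.66 + 2 × 54.84 = 152.3 kips.
Allowable strength R_n/Ω = 152.3 / 2 = 76.2 kips.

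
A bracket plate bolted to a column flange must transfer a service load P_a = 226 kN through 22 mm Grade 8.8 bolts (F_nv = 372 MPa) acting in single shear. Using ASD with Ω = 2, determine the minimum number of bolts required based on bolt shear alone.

A_b = π·22²/4 = 380.1 mm².
Per-bolt allowable strength R_n/Ω = 372 × 380.1 × 1 / 1000 / 2 = 70.7 kN.
n ≥ 226 / 70.7 = 3.196 → use 4 bolts.

4 bolts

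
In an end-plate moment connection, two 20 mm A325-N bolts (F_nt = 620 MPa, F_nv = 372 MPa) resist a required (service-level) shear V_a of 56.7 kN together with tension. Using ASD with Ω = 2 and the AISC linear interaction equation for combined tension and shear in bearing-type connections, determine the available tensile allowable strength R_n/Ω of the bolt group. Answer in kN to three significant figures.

A_b = π·20²/4 = 314.2 mm²; f_rv = 56.7 × 1000 / (2 × 314.2) = 90.24 MPa.
F'_nt = 1.3 F_nt − (Ω F_nt / F_nv) f_rv = 1.3·620 − (2·620/372)·90.24 = 505.2 MPa, capped at F_nt → F'_nt = 505.2 MPa.
R_n = F'_nt · A_b · n = 505.2 × 314.2 × 2 / 1000 = 317.4 kN.
Allowable strength R_n/Ω = 317.4 / 2 = 159 kN.

159 kN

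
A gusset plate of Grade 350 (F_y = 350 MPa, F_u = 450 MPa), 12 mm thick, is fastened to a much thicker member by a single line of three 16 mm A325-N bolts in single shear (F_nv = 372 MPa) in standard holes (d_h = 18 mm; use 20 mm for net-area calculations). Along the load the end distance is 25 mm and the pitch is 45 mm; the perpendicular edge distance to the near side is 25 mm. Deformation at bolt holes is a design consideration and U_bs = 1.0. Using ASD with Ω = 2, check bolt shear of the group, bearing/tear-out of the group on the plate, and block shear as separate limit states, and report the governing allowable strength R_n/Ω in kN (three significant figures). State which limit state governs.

Bolt shear: A_b = π·16²/4 = 201.1 mm²; R_n = 372 × 201.1 × 3 × 1 / 1000 = 224.4 kN → 224.4 / 2 = 112 kN.
Bearing: edge l_c = 16, r_n = 103.7 kN; interior l_c = 27, r_n = 175 kN; R_n = 103.7 + 2·175 = 453.6 kN → 227 kN.
Block shear: A_gv = 1380, A_nv = 780, A_nt = 180 mm²; R_n = min(0.6F_uA_nv, 0.6F_yA_gv) + U_bs·F_u·A_nt = 291.6 kN → 146 kN.
Bolt shear governs: 112 kN.

112 kN (bolt shear governs)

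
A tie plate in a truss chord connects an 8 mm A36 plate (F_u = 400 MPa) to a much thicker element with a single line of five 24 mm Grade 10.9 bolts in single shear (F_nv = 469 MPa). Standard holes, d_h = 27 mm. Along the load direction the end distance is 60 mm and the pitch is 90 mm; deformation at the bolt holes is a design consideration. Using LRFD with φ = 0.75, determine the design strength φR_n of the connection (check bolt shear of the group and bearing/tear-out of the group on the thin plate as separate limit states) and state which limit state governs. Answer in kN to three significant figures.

Bolt shear: A_b = π·24²/4 = 452.4 mm²; R_n = 469 × 452.4 × 5 × 1 / 1000 = 1061 kN → 0.75 × 1061 = 796 kN.
Bearing (1.2 l_c t F_u ≤ 2.4 d t F_u): upper limit = 2.4·24·8·400 / 1000 = 184.3 kN.
  Edge l_c = 60 − 27/2 = 46.5 → r_n = 178.6 kN; interior l_c = 90 − 27 = 63 → r_n = 184.3 kN.
  R_n,bearing = 1·178.6 + 4·184.3 = 915.8 kN → 0.75 × 915.8 = 687 kN.
Bearing governs: 687 kN.

687 kN (bearing governs)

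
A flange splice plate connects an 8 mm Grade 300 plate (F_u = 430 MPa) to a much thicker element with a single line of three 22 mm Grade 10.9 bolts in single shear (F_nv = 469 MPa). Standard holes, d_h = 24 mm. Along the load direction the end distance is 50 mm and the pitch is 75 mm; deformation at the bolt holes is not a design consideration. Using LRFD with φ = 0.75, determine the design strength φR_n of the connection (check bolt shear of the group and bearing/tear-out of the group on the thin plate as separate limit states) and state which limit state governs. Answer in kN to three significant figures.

401 kN (bolt shear governs)

Bolt shear: A_b = π·22²/4 = 380.1 mm²; R_n = 469 × 380.1 × 3 × 1 / 1000 = 534.8 kN → 0.75 × 534.8 = 401 kN.
Bearing (1.5 l_c t F_u ≤ 3.0 d t F_u): upper limit = 3.0·22·8·430 / 1000 = 227 kN.
  Edge l_c = 50 − 24/2 = 38 → r_n = 196.1 kN; interior l_c = 75 − 24 = 51 → r_n = 227 kN.
  R_n,bearing = 1·196.1 + 2·227 = 650.2 kN → 0.75 × 650.2 = 488 kN.
Bolt shear governs: 401 kN.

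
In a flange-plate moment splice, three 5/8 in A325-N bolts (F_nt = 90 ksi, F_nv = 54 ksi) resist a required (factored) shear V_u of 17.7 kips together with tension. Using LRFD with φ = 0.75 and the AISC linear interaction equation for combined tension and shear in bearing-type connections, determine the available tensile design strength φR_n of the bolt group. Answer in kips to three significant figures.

51.3 kips

A_b = π·0.625²/4 = 0.3068 in²; f_rv = 17.7 / (3 × 0.3068) = 19.23 ksi.
F'_nt = 1.3 F_nt − (F_nt / φF_nv) f_rv = 1.3·90 − (90/(0.75·54))·19.23 = 74.26 ksi, capped at F_nt → F'_nt = 74.26 ksi.
R_n = F'_nt · A_b · n = 74.26 × 0.3068 × 3 = 68.35 kips.
Design strength φR_n = 0.75 × 68.35 = 51.3 kips.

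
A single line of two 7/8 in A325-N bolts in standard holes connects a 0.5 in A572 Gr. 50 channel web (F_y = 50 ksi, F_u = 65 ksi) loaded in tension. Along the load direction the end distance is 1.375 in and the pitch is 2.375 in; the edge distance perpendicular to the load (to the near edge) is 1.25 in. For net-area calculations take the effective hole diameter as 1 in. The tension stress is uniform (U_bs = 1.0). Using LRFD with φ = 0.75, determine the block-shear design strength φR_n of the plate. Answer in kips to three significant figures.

51.2 kips

Shear plane L_v = 1.375 + 1·2.375 = 3.75 in; A_gv = 3.75 × 0.5 = 1.875 in².
A_nv = (3.75 − 1.5·1) × 0.5 = 1.125 in².
A_nt = (1.25 − 0.5·1) × 0.5 = 0.375 in².
0.6 F_u A_nv = 43.88 kips; 0.6 F_y A_gv = 56.25 kips → shear rupture governs the shear term.
R_n = 43.88 + 1.0 × 65 × 0.375 = 68.25 kips.
Design strength φR_n = 0.75 × 68.25 = 51.2 kips.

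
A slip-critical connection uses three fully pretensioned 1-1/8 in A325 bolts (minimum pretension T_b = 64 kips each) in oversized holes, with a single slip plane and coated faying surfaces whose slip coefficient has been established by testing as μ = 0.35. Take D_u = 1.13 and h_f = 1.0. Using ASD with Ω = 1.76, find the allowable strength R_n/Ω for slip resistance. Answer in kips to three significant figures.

43.1 kips

R_n = μ · D_u · h_f · T_b · n_s · n_b = 0.35 × 1.13 × 1.0 × 64 × 1 × 3 = 75.94 kips.
Allowable strength R_n/Ω = 75.94 / 1.76 = 43.1 kips.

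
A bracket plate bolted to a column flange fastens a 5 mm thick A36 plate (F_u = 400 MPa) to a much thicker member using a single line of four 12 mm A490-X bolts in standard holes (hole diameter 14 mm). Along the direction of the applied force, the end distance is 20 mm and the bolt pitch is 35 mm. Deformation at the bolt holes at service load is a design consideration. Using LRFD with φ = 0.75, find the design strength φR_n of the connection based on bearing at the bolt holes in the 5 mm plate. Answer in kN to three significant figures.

Per bolt r_n = 1.2 l_c t F_u ≤ 2.4 d t F_u; upper limit = 2.4 × 12 × 5 × 400 / 1000 = 57.6 kN.
Edge bolt: l_c = 20 − 14/2 = 13 mm → 1.2 × 13 × 5 × 400 / 1000 = 31.2 → r_n = 31.2 kN.
Interior bolts: l_c = 35 − 14 = 21 mm → 1.2 × 21 × 5 × 400 / 1000 = 50.4 → r_n = 50.4 kN.
R_n = 1 × 31.2 + 3 × 50.4 = 182.4 kN.
Design strength φR_n = 0.75 × 182.4 = 137 kN.

137 kN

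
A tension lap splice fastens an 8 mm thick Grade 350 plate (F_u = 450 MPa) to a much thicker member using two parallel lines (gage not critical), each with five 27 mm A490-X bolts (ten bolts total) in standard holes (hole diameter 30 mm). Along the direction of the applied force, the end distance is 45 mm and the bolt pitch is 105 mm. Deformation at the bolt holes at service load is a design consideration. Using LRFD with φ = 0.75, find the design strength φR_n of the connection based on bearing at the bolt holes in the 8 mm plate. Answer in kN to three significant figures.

Per bolt r_n = 1.2 l_c t F_u ≤ 2.4 d t F_u; upper limit = 2.4 × 27 × 8 × 450 / 1000 = 233.3 kN.
Edge bolt: l_c = 45 − 30/2 = 30 mm → 1.2 × 30 × 8 × 450 / 1000 = 129.6 → r_n = 129.6 kN.
Interior bolts: l_c = 105 − 30 = 75 mm → 1.2 × 75 × 8 × 450 / 1000 = 324 → r_n = 233.3 kN.
R_n = 2 × 129.6 + 8 × 233.3 = 2125 kN.
Design strength φR_n = 0.75 × 2125 = 1590 kN.

1590 kN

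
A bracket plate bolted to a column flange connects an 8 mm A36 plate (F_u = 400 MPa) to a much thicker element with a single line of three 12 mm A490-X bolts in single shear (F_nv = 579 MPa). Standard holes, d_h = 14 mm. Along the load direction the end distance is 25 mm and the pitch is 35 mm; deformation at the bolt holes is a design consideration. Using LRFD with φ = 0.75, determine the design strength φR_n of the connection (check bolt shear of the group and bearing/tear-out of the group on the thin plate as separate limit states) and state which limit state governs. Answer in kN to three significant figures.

Bolt shear: A_b = π·12²/4 = 113.1 mm²; R_n = 579 × 113.1 × 3 × 1 / 1000 = 196.5 kN → 0.75 × 196.5 = 147 kN.
Bearing (1.2 l_c t F_u ≤ 2.4 d t F_u): upper limit = 2.4·12·8·400 / 1000 = 92.16 kN.
  Edge l_c = 25 − 14/2 = 18 → r_n = 69.12 kN; interior l_c = 35 − 14 = 21 → r_n = 80.64 kN.
  R_n,bearing = 1·69.12 + 2·80.64 = 230.4 kN → 0.75 × 230.4 = 173 kN.
Bolt shear governs: 147 kN.

147 kN (bolt shear governs)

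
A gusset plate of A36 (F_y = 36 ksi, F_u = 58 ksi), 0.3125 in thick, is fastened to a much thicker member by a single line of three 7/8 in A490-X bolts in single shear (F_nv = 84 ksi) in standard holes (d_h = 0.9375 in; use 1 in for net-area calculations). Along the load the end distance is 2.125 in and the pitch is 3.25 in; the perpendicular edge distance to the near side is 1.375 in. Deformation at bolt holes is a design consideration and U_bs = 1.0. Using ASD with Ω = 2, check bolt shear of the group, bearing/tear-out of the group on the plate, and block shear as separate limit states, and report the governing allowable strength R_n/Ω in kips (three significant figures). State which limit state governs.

Bolt shear: A_b = π·0.875²/4 = 0.6013 in²; R_n = 84 × 0.6013 × 3 × 1 = 151.5 kips → 151.5 / 2 = 75.8 kips.
Bearing: edge l_c = 1.656, r_n = 36.02 kips; interior l_c = 2.312, r_n = 38.06 kips; R_n = 36.02 + 2·38.06 = 112.1 kips → 56.1 kips.
Block shear: A_gv = 2.695, A_nv = 1.914, A_nt = 0.2734 in²; R_n = min(0.6F_uA_nv, 0.6F_yA_gv) + U_bs·F_u·A_nt = 74.08 kips → 37 kips.
Block shear governs: 37 kips.

37 kips (block shear governs)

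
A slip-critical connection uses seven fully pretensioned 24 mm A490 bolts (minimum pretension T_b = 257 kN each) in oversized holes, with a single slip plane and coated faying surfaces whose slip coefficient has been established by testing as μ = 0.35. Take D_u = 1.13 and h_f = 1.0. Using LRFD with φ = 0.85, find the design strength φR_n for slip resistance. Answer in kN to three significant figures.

R_n = μ · D_u · h_f · T_b · n_s · n_b = 0.35 × 1.13 × 1.0 × 257 × 1 × 7 = 711.5 kN.
Design strength φR_n = 0.85 × 711.5 = 605 kN.

605 kN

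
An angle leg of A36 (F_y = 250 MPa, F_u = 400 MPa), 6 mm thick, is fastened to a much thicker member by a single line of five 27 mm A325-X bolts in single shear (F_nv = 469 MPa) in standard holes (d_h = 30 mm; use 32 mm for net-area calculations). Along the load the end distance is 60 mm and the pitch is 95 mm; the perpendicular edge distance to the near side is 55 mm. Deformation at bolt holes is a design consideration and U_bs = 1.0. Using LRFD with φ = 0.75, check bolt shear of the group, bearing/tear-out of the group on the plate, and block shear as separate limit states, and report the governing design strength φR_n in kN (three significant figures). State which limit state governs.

367 kN (block shear governs)

Bolt shear: A_b = π·27²/4 = 572.6 mm²; R_n = 469 × 572.6 × 5 × 1 / 1000 = 1343 kN → 0.75 × 1343 = 1010 kN.
Bearing: edge l_c = 45, r_n = 129.6 kN; interior l_c = 65, r_n = 155.5 kN; R_n = 129.6 + 4·155.5 = 751.7 kN → 564 kN.
Block shear: A_gv = 2640, A_nv = 1776, A_nt = 234 mm²; R_n = min(0.6F_uA_nv, 0.6F_yA_gv) + U_bs·F_u·A_nt = 489.6 kN → 367 kN.
Block shear governs: 367 kN.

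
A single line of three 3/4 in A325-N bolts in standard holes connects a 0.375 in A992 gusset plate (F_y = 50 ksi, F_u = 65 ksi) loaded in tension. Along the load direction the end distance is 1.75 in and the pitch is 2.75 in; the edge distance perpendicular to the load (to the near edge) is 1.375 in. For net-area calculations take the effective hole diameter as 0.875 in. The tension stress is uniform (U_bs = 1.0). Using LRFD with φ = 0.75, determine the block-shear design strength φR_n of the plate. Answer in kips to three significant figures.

Shear plane L_v = 1.75 + 2·2.75 = 7.25 in; A_gv = 7.25 × 0.375 = 2.719 in².
A_nv = (7.25 − 2.5·0.875) × 0.375 = 1.898 in².
A_nt = (1.375 − 0.5·0.875) × 0.375 = 0.3516 in².
0.6 F_u A_nv = 74.04 kips; 0.6 F_y A_gv = 81.56 kips → shear rupture governs the shear term.
R_n = 74.04 + 1.0 × 65 × 0.3516 = 96.89 kips.
Design strength φR_n = 0.75 × 96.89 = 72.7 kips.

72.7 kips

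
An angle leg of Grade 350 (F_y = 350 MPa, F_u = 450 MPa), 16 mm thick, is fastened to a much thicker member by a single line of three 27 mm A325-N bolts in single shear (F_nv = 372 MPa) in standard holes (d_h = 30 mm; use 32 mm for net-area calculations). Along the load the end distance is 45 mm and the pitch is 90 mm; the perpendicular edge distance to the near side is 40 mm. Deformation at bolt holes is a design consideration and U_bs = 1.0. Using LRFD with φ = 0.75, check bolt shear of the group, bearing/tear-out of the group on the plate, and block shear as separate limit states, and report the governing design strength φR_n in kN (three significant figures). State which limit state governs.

479 kN (bolt shear governs)

Bolt shear: A_b = π·27²/4 = 572.6 mm²; R_n = 372 × 572.6 × 3 × 1 / 1000 = 639 kN → 0.75 × 639 = 479 kN.
Bearing: edge l_c = 30, r_n = 259.2 kN; interior l_c = 60, r_n = 466.6 kN; R_n = 259.2 + 2·466.6 = 1192 kN → 894 kN.
Block shear: A_gv = 3600, A_nv = 2320, A_nt = 384 mm²; R_n = min(0.6F_uA_nv, 0.6F_yA_gv) + U_bs·F_u·A_nt = 799.2 kN → 599 kN.
Bolt shear governs: 479 kN.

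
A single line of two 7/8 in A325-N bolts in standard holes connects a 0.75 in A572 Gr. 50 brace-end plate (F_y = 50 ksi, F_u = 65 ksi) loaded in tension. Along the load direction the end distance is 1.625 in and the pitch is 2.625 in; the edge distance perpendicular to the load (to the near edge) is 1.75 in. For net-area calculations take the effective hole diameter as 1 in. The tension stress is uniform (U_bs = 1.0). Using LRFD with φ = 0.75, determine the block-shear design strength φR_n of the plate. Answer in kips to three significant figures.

Shear plane L_v = 1.625 + 1·2.625 = 4.25 in; A_gv = 4.25 × 0.75 = 3.188 in².
A_nv = (4.25 − 1.5·1) × 0.75 = 2.062 in².
A_nt = (1.75 − 0.5·1) × 0.75 = 0.9375 in².
0.6 F_u A_nv = 80.44 kips; 0.6 F_y A_gv = 95.62 kips → shear rupture governs the shear term.
R_n = 80.44 + 1.0 × 65 × 0.9375 = 141.4 kips.
Design strength φR_n = 0.75 × 141.4 = 106 kips.

106 kips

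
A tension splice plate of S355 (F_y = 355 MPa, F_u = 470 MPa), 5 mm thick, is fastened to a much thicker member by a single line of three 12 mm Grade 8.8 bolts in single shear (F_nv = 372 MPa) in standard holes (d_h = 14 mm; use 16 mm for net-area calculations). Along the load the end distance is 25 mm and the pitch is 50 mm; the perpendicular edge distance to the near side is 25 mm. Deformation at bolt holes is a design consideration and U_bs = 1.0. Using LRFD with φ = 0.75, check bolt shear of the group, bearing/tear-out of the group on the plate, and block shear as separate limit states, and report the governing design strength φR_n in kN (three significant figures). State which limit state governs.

Bolt shear: A_b = π·12²/4 = 113.1 mm²; R_n = 372 × 113.1 × 3 × 1 / 1000 = 126.2 kN → 0.75 × 126.2 = 94.7 kN.
Bearing: edge l_c = 18, r_n = 50.76 kN; interior l_c = 36, r_n = 67.68 kN; R_n = 50.76 + 2·67.68 = 186.1 kN → 140 kN.
Block shear: A_gv = 625, A_nv = 425, A_nt = 85 mm²; R_n = min(0.6F_uA_nv, 0.6F_yA_gv) + U_bs·F_u·A_nt = 159.8 kN → 120 kN.
Bolt shear governs: 94.7 kN.

94.7 kN (bolt shear governs)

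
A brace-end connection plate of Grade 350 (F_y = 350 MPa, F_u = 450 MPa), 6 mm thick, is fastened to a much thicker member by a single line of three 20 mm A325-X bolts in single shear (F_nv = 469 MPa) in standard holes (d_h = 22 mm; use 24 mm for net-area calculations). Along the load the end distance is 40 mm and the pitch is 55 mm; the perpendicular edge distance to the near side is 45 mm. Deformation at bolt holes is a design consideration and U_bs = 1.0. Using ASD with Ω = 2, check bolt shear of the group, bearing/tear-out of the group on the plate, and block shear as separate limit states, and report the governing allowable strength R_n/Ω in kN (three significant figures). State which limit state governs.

117 kN (block shear governs)

Bolt shear: A_b = π·20²/4 = 314.2 mm²; R_n = 469 × 314.2 × 3 × 1 / 1000 = 442 kN → 442 / 2 = 221 kN.
Bearing: edge l_c = 29, r_n = 93.96 kN; interior l_c = 33, r_n = 106.9 kN; R_n = 93.96 + 2·106.9 = 307.8 kN → 154 kN.
Block shear: A_gv = 900, A_nv = 540, A_nt = 198 mm²; R_n = min(0.6F_uA_nv, 0.6F_yA_gv) + U_bs·F_u·A_nt = 234.9 kN → 117 kN.
Block shear governs: 117 kN.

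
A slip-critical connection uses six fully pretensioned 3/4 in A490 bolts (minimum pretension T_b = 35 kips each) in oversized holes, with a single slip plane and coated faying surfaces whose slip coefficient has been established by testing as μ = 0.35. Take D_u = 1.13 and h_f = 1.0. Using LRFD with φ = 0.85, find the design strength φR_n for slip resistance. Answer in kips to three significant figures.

70.6 kips

R_n = μ · D_u · h_f · T_b · n_s · n_b = 0.35 × 1.13 × 1.0 × 35 × 1 × 6 = 83.05 kips.
Design strength φR_n = 0.85 × 83.05 = 70.6 kips.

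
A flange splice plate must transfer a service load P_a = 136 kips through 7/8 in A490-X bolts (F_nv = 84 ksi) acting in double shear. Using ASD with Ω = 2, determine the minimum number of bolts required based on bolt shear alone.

3 bolts

A_b = π·0.875²/4 = 0.6013 in².
Per-bolt allowable strength R_n/Ω = 84 × 0.6013 × 2 / 2 = 50.51 kips.
n ≥ 136 / 50.51 = 2.692 → use 3 bolts.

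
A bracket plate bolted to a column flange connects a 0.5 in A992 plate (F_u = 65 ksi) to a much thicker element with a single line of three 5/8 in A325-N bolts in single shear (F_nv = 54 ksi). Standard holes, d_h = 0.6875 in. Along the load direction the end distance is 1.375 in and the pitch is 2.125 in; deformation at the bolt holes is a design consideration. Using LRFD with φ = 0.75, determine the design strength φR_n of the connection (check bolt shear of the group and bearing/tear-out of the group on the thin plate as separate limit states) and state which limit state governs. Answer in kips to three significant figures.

Bolt shear: A_b = π·0.625²/4 = 0.3068 in²; R_n = 54 × 0.3068 × 3 × 1 = 49.7 kips → 0.75 × 49.7 = 37.3 kips.
Bearing (1.2 l_c t F_u ≤ 2.4 d t F_u): upper limit = 2.4·0.625·0.5·65 = 48.75 kips.
  Edge l_c = 1.375 − 0.6875/2 = 1.031 → r_n = 40.22 kips; interior l_c = 2.125 − 0.6875 = 1.438 → r_n = 48.75 kips.
  R_n,bearing = 1·40.22 + 2·48.75 = 137.7 kips → 0.75 × 137.7 = 103 kips.
Bolt shear governs: 37.3 kips.

37.3 kips (bolt shear governs)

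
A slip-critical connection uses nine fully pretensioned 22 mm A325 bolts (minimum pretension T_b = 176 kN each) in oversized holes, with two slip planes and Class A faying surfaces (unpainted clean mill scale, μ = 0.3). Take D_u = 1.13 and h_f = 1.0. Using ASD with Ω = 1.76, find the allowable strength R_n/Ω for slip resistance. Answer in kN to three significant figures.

610 kN

R_n = μ · D_u · h_f · T_b · n_s · n_b = 0.3 × 1.13 × 1.0 × 176 × 2 × 9 = 1074 kN.
Allowable strength R_n/Ω = 1074 / 1.76 = 610 kN.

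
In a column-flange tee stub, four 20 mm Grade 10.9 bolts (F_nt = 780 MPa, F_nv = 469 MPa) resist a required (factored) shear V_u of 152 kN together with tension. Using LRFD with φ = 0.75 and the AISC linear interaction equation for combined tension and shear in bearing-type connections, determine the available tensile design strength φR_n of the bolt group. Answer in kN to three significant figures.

A_b = π·20²/4 = 314.2 mm²; f_rv = 152 × 1000 / (4 × 314.2) = 121 MPa.
F'_nt = 1.3 F_nt − (F_nt / φF_nv) f_rv = 1.3·780 − (780/(0.75·469))·121 = 745.8 MPa, capped at F_nt → F'_nt = 745.8 MPa.
R_n = F'_nt · A_b · n = 745.8 × 314.2 × 4 / 1000 = 937.2 kN.
Design strength φR_n = 0.75 × 937.2 = 703 kN.

703 kN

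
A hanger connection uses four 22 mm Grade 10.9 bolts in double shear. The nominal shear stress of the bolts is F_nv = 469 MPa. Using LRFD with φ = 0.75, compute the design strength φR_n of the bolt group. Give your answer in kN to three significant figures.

1070 kN

A_b = π × 22² / 4 = 380.1 mm².
R_n = F_nv · A_b · n · n_s = 469 × 380.1 × 4 × 2 / 1000 = 1426 kN.
Design strength φR_n = 0.75 × 1426 = 1070 kN.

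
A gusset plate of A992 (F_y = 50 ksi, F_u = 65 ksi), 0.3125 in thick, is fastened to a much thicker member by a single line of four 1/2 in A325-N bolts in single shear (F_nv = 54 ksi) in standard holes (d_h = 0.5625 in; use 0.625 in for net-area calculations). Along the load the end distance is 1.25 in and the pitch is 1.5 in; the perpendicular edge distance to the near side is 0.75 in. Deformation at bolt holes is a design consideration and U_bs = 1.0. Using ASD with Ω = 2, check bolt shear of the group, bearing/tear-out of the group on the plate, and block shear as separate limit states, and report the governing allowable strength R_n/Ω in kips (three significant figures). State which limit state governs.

Bolt shear: A_b = π·0.5²/4 = 0.1963 in²; R_n = 54 × 0.1963 × 4 × 1 = 42.41 kips → 42.41 / 2 = 21.2 kips.
Bearing: edge l_c = 0.9688, r_n = 23.61 kips; interior l_c = 0.9375, r_n = 22.85 kips; R_n = 23.61 + 3·22.85 = 92.17 kips → 46.1 kips.
Block shear: A_gv = 1.797, A_nv = 1.113, A_nt = 0.1367 in²; R_n = min(0.6F_uA_nv, 0.6F_yA_gv) + U_bs·F_u·A_nt = 52.3 kips → 26.2 kips.
Bolt shear governs: 21.2 kips.

21.2 kips (bolt shear governs)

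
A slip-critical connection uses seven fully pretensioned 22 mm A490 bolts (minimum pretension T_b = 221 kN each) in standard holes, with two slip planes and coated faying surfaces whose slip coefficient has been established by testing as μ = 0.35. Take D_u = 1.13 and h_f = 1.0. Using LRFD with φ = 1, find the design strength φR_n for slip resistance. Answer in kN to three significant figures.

1220 kN

R_n = μ · D_u · h_f · T_b · n_s · n_b = 0.35 × 1.13 × 1.0 × 221 × 2 × 7 = 1224 kN.
Design strength φR_n = 1 × 1224 = 1220 kN.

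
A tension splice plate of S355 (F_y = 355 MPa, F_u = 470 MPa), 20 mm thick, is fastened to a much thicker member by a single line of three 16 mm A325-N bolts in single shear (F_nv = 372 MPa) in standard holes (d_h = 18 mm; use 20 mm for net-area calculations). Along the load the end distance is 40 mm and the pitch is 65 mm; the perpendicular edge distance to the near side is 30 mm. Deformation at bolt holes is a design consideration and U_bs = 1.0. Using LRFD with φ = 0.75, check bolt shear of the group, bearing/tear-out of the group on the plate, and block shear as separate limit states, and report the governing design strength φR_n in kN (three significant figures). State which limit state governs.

168 kN (bolt shear governs)

Bolt shear: A_b = π·16²/4 = 201.1 mm²; R_n = 372 × 201.1 × 3 × 1 / 1000 = 224.4 kN → 0.75 × 224.4 = 168 kN.
Bearing: edge l_c = 31, r_n = 349.7 kN; interior l_c = 47, r_n = 361 kN; R_n = 349.7 + 2·361 = 1072 kN → 804 kN.
Block shear: A_gv = 3400, A_nv = 2400, A_nt = 400 mm²; R_n = min(0.6F_uA_nv, 0.6F_yA_gv) + U_bs·F_u·A_nt = 864.8 kN → 649 kN.
Bolt shear governs: 168 kN.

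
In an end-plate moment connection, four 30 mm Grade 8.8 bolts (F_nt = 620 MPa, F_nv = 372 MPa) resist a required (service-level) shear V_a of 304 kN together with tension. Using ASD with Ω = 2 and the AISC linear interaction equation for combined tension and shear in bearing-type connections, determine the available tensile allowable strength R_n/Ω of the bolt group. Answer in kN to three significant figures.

633 kN

A_b = π·30²/4 = 706.9 mm²; f_rv = 304 × 1000 / (4 × 706.9) = 107.5 MPa.
F'_nt = 1.3 F_nt − (Ω F_nt / F_nv) f_rv = 1.3·620 − (2·620/372)·107.5 = 447.6 MPa, capped at F_nt → F'_nt = 447.6 MPa.
R_n = F'_nt · A_b · n = 447.6 × 706.9 × 4 / 1000 = 1266 kN.
Allowable strength R_n/Ω = 1266 / 2 = 633 kN.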